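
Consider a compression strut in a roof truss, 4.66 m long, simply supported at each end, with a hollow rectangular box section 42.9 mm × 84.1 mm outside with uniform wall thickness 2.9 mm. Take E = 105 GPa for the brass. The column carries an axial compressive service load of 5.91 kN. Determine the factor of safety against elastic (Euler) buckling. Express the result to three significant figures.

Inner dimensions: h_i = 84.1 − 2×2.9 = 78.30 mm, b_i = 42.9 − 2×2.9 = 37.10 mm
Weak-axis I_min = (h_o·b_o³ − h_i·b_i³)/12 with b_o = 42.9, b_i = 37.10 mm (shorter outer/inner sides).
I_min = (84.1×42.9³ − 78.30×37.10³)/12 = 2.201×10^5 mm⁴
I = 2.201×10^5 mm⁴ = 2.201×10^-7 m⁴
Effective length L_e = K·L = 1 × 4.66 = 4.660 m
P_cr = π²EI / L_e² = π² × 105×10⁹ × 2.201×10^-7 / 4.660² = 1.051×10^4 N
Factor of safety n = P_cr / P = 10.505 / 5.91 = 1.78

n ≈ 1.78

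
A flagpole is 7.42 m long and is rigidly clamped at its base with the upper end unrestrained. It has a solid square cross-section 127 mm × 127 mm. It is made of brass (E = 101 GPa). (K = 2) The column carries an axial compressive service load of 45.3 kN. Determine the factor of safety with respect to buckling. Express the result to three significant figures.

n ≈ 2.17

I = a⁴/12 = 127⁴/12 = 2.168×10^7 mm⁴
I = 2.168×10^7 mm⁴ = 2.168×10^-5 m⁴
Effective length L_e = K·L = 2 × 7.42 = 14.84 m
P_cr = π²EI / L_e² = π² × 101×10⁹ × 2.168×10^-5 / 14.84² = 9.813×10^4 N
Factor of safety n = P_cr / P = 98.127 / 45.3 = 2.17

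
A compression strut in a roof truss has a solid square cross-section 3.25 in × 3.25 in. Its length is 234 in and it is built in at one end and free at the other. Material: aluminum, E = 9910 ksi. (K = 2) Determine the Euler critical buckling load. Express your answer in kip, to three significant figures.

P_cr ≈ 4.15 kip

I = a⁴/12 = 3.25⁴/12 = 9.297 in⁴
Effective length L_e = K·L = 2 × 234 = 468.0 in
P_cr = π²EI / L_e² = π² × 9910×10³ × 9.297 / 468.0² = 4.152×10^3 lb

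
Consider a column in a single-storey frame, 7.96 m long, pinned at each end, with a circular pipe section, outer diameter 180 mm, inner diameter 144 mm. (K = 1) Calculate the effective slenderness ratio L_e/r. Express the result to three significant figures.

λ ≈ 138

d_o = 180 mm, d_i = 144 mm
I = π(d_o⁴ − d_i⁴)/64 = π(180⁴ − 144.0⁴)/64 = 3.042×10^7 mm⁴
A = 9.161×10^3 mm²;  r_min = √(I/A) = √(3.042×10^7/9.161×10^3) = 57.63 mm
L_e = K·L = 1 × 7.96 m = 7.960 m = 7960.0 mm
λ = L_e / r_min = 7960.0 / 57.63 = 138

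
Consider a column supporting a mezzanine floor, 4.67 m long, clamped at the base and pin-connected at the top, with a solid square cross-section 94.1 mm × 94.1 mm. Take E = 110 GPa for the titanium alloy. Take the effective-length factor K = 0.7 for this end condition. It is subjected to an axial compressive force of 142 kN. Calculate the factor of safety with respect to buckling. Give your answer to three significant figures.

n ≈ 4.67

I = a⁴/12 = 94.1⁴/12 = 6.534×10^6 mm⁴
I = 6.534×10^6 mm⁴ = 6.534×10^-6 m⁴
Effective length L_e = K·L = 0.7 × 4.67 = 3.269 m
P_cr = π²EI / L_e² = π² × 110×10⁹ × 6.534×10^-6 / 3.269² = 6.638×10^5 N
Factor of safety n = P_cr / P = 663.80 / 142 = 4.67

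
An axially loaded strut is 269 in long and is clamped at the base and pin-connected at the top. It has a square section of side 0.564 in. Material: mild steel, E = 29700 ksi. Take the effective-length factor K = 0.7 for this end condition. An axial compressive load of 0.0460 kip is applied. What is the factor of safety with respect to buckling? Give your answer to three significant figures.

n ≈ 1.52

I = a⁴/12 = 0.564⁴/12 = 8.432×10^-3 in⁴
Effective length L_e = K·L = 0.7 × 269 = 188.3 in
P_cr = π²EI / L_e² = π² × 29700×10³ × 8.432×10^-3 / 188.3² = 69.71 lb
Factor of safety n = P_cr / P = 0.069709 / 0.0460 = 1.52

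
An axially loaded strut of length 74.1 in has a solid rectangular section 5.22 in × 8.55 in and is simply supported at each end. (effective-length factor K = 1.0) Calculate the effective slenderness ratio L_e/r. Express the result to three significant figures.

λ ≈ 49.2

For a rectangle r_min = b/√12 = 5.22/√12 = 1.507 in
L_e = K·L = 1 × 74.1 = 74.10 in
λ = L_e / r_min = 74.100 / 1.507 = 49.2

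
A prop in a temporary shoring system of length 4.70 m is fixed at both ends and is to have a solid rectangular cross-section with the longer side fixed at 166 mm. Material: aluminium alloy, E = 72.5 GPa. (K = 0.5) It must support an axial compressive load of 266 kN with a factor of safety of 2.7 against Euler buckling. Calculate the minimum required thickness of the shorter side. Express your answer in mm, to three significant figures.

b ≈ 73.7 mm

Required P_cr = n·P = 2.7 × 266 = 718.2 kN
L_e = K·L = 0.5 × 4.70 = 2.350 m
Required I = P_cr·L_e²/(π²E) = 7.182×10^5 × 2.350² / (π² × 7.25×10^10) = 5.543×10^-6 m⁴
I_req = 5.543×10^6 mm⁴
Rectangle, weak axis: I_min = h·b³/12 with h = 166 mm fixed  ⇒  b = (12I/h)^(1/3) = 73.7 mm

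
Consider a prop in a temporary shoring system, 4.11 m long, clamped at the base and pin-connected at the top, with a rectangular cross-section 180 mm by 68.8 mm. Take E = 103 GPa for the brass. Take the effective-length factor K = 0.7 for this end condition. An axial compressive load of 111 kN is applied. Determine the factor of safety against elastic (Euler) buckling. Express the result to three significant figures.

n ≈ 5.40

Buckling occurs about the weak axis: I_min = h·b³/12 with b = 68.8 mm (the shorter side).
I_min = 180×68.8³/12 = 4.885×10^6 mm⁴
I = 4.885×10^6 mm⁴ = 4.885×10^-6 m⁴
Effective length L_e = K·L = 0.7 × 4.11 = 2.877 m
P_cr = π²EI / L_e² = π² × 103×10⁹ × 4.885×10^-6 / 2.877² = 5.999×10^5 N
Factor of safety n = P_cr / P = 599.95 / 111 = 5.40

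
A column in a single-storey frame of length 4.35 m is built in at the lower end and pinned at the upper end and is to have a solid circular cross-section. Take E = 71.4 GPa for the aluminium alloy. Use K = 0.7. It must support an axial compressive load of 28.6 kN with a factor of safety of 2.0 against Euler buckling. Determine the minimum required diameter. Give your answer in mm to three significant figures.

d ≈ 62.6 mm

Required P_cr = n·P = 2.0 × 28.6 = 57.20 kN
L_e = K·L = 0.7 × 4.35 = 3.045 m
Required I = P_cr·L_e²/(π²E) = 5.720×10^4 × 3.045² / (π² × 7.14×10^10) = 7.526×10^-7 m⁴
I_req = 7.526×10^5 mm⁴
Solid circle: I = πd⁴/64  ⇒  d = (64I/π)^(1/4) = (64×7.526×10^5/π)^(1/4) = 62.6 mm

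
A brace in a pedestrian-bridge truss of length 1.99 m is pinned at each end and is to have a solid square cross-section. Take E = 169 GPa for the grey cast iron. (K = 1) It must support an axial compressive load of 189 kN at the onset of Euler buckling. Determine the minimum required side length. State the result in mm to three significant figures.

a ≈ 48.2 mm

L_e = K·L = 1 × 1.99 = 1.990 m
Required I = P_cr·L_e²/(π²E) = 1.890×10^5 × 1.990² / (π² × 1.69×10^11) = 4.487×10^-7 m⁴
I_req = 4.487×10^5 mm⁴
Solid square: I = a⁴/12  ⇒  a = (12I)^(1/4) = (12×4.487×10^5)^(1/4) = 48.2 mm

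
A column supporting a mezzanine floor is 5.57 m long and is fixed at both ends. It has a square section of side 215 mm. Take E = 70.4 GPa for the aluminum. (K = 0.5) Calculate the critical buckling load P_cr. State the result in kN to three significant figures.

P_cr ≈ 16000 kN

I = a⁴/12 = 215⁴/12 = 1.781×10^8 mm⁴
I = 1.781×10^8 mm⁴ = 1.781×10^-4 m⁴
Effective length L_e = K·L = 0.5 × 5.57 = 2.785 m
P_cr = π²EI / L_e² = π² × 70.4×10⁹ × 1.781×10^-4 / 2.785² = 1.595×10^7 N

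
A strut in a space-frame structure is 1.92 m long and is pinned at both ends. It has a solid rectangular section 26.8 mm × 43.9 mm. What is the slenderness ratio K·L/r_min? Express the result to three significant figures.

λ ≈ 248

For a rectangle r_min = b/√12 = 26.8/√12 = 7.736 mm
L_e = K·L = 1 × 1.92 m = 1.920 m = 1920.0 mm
λ = L_e / r_min = 1920.0 / 7.736 = 248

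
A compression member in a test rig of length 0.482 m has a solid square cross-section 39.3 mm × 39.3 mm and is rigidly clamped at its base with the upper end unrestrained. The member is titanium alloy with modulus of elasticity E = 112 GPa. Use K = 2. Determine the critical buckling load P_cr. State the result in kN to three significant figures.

I = a⁴/12 = 39.3⁴/12 = 1.988×10^5 mm⁴
I = 1.988×10^5 mm⁴ = 1.988×10^-7 m⁴
Effective length L_e = K·L = 2 × 0.482 = 0.9640 m
P_cr = π²EI / L_e² = π² × 112×10⁹ × 1.988×10^-7 / 0.9640² = 2.365×10^5 N

P_cr ≈ 236 kN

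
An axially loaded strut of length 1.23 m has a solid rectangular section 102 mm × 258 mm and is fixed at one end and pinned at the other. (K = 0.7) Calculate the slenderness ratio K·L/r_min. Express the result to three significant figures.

For a rectangle r_min = b/√12 = 102/√12 = 29.44 mm
L_e = K·L = 0.7 × 1.23 m = 0.8610 m = 861.00 mm
λ = L_e / r_min = 861.00 / 29.44 = 29.2

λ ≈ 29.2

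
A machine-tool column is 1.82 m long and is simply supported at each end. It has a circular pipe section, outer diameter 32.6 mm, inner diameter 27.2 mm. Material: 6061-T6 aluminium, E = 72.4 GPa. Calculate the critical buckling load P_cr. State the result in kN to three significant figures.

P_cr ≈ 6.16 kN

d_o = 32.6 mm, d_i = 27.2 mm
I = π(d_o⁴ − d_i⁴)/64 = π(32.6⁴ − 27.20⁴)/64 = 2.857×10^4 mm⁴
I = 2.857×10^4 mm⁴ = 2.857×10^-8 m⁴
Effective length L_e = K·L = 1 × 1.82 = 1.820 m
P_cr = π²EI / L_e² = π² × 72.4×10⁹ × 2.857×10^-8 / 1.820² = 6.164×10^3 N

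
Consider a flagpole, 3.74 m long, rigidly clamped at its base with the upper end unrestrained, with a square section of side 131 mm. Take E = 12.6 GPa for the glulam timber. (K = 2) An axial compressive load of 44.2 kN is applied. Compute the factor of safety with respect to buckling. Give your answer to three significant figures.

n ≈ 1.23

I = a⁴/12 = 131⁴/12 = 2.454×10^7 mm⁴
I = 2.454×10^7 mm⁴ = 2.454×10^-5 m⁴
Effective length L_e = K·L = 2 × 3.74 = 7.480 m
P_cr = π²EI / L_e² = π² × 12.6×10⁹ × 2.454×10^-5 / 7.480² = 5.455×10^4 N
Factor of safety n = P_cr / P = 54.547 / 44.2 = 1.23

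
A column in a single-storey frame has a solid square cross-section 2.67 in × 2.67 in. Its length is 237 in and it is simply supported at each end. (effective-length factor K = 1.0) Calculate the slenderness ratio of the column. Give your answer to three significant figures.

λ ≈ 307

For a square r = a/√12 = 2.67/√12 = 0.7708 in
L_e = K·L = 1 × 237 = 237.0 in
λ = L_e / r_min = 237.00 / 0.7708 = 307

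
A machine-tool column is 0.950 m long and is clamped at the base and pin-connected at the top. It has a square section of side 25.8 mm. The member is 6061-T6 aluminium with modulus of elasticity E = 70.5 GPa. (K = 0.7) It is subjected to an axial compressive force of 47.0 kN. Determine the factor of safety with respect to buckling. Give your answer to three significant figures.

I = a⁴/12 = 25.8⁴/12 = 3.692×10^4 mm⁴
I = 3.692×10^4 mm⁴ = 3.692×10^-8 m⁴
Effective length L_e = K·L = 0.7 × 0.950 = 0.6650 m
P_cr = π²EI / L_e² = π² × 70.5×10⁹ × 3.692×10^-8 / 0.6650² = 5.810×10^4 N
Factor of safety n = P_cr / P = 58.096 / 47.0 = 1.24

n ≈ 1.24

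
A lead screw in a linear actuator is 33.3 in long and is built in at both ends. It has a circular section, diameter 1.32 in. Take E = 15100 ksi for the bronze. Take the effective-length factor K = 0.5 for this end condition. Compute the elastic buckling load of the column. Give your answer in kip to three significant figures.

P_cr ≈ 80.1 kip

I = πd⁴/64 = π×1.32⁴/64 = 0.1490 in⁴
Effective length L_e = K·L = 0.5 × 33.3 = 16.65 in
P_cr = π²EI / L_e² = π² × 15100×10³ × 0.1490 / 16.65² = 8.012×10^4 lb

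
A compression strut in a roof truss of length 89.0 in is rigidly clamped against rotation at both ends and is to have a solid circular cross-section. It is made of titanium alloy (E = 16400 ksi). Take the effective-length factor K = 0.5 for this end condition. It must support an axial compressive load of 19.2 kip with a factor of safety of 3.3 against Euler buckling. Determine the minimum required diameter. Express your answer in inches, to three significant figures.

d ≈ 1.99 in

Required P_cr = n·P = 3.3 × 19.2 = 63.36 kip
L_e = K·L = 0.5 × 89.0 = 44.50 in
Required I = P_cr·L_e²/(π²E) = 6.336×10^4 × 44.50² / (π² × 1.64×10^7) = 0.7752 in⁴
Solid circle: I = πd⁴/64  ⇒  d = (64I/π)^(1/4) = (64×0.7752/π)^(1/4) = 1.99 in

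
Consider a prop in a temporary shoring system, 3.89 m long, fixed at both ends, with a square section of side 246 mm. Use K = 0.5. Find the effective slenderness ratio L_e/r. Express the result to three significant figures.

For a square r = a/√12 = 246/√12 = 71.01 mm
L_e = K·L = 0.5 × 3.89 m = 1.945 m = 1945.0 mm
λ = L_e / r_min = 1945.0 / 71.01 = 27.4

λ ≈ 27.4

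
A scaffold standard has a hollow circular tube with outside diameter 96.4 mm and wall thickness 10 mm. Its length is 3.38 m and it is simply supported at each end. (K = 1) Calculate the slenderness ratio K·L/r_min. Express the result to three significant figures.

λ ≈ 110

Inner diameter d_i = 96.4 − 2×10 = 76.40 mm
I = π(d_o⁴ − d_i⁴)/64 = π(96.4⁴ − 76.40⁴)/64 = 2.567×10^6 mm⁴
A = 2.714×10^3 mm²;  r_min = √(I/A) = √(2.567×10^6/2.714×10^3) = 30.75 mm
L_e = K·L = 1 × 3.38 m = 3.380 m = 3380.0 mm
λ = L_e / r_min = 3380.0 / 30.75 = 110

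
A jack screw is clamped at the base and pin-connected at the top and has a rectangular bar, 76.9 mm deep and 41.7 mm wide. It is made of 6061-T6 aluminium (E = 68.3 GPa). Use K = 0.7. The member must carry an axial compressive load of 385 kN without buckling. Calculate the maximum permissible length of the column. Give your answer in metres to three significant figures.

Buckling occurs about the weak axis: I_min = h·b³/12 with b = 41.7 mm (the shorter side).
I_min = 76.9×41.7³/12 = 4.647×10^5 mm⁴
I = 4.647×10^-7 m⁴
At the buckling limit P_cr = P = 3.850×10^5 N
From P_cr = π²EI/(K·L)²:  L = (1/K)·√(π²EI/P_cr) = (1/0.7)·√(π²×6.83×10^10×4.647×10^-7/3.850×10^5)
L = 1.29 m

L_max ≈ 1.29 m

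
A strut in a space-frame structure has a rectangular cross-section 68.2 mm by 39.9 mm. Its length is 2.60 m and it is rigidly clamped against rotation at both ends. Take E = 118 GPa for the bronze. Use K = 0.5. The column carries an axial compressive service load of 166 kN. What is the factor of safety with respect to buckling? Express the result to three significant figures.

Buckling occurs about the weak axis: I_min = h·b³/12 with b = 39.9 mm (the shorter side).
I_min = 68.2×39.9³/12 = 3.610×10^5 mm⁴
I = 3.610×10^5 mm⁴ = 3.610×10^-7 m⁴
Effective length L_e = K·L = 0.5 × 2.60 = 1.300 m
P_cr = π²EI / L_e² = π² × 118×10⁹ × 3.610×10^-7 / 1.300² = 2.488×10^5 N
Factor of safety n = P_cr / P = 248.78 / 166 = 1.50

n ≈ 1.50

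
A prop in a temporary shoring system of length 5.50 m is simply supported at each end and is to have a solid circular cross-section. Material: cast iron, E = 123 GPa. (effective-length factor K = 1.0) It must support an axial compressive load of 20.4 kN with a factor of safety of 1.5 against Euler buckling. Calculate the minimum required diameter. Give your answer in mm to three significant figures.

Required P_cr = n·P = 1.5 × 20.4 = 30.60 kN
L_e = K·L = 1 × 5.50 = 5.500 m
Required I = P_cr·L_e²/(π²E) = 3.060×10^4 × 5.500² / (π² × 1.23×10^11) = 7.625×10^-7 m⁴
I_req = 7.625×10^5 mm⁴
Solid circle: I = πd⁴/64  ⇒  d = (64I/π)^(1/4) = (64×7.625×10^5/π)^(1/4) = 62.8 mm

d ≈ 62.8 mm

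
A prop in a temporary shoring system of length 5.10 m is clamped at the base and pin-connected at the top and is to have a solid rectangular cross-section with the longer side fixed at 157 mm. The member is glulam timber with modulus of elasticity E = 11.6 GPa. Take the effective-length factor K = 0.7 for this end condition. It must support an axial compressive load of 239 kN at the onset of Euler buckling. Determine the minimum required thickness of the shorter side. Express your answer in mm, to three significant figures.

L_e = K·L = 0.7 × 5.10 = 3.570 m
Required I = P_cr·L_e²/(π²E) = 2.390×10^5 × 3.570² / (π² × 1.16×10^10) = 2.661×10^-5 m⁴
I_req = 2.661×10^7 mm⁴
Rectangle, weak axis: I_min = h·b³/12 with h = 157 mm fixed  ⇒  b = (12I/h)^(1/3) = 127 mm

b ≈ 127 mm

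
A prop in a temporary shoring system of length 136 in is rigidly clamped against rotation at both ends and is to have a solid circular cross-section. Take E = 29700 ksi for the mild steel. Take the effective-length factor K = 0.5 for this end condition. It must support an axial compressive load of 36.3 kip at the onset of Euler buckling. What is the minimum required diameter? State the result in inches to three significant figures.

L_e = K·L = 0.5 × 136 = 68.00 in
Required I = P_cr·L_e²/(π²E) = 3.630×10^4 × 68.00² / (π² × 2.97×10^7) = 0.5726 in⁴
Solid circle: I = πd⁴/64  ⇒  d = (64I/π)^(1/4) = (64×0.5726/π)^(1/4) = 1.85 in

d ≈ 1.85 in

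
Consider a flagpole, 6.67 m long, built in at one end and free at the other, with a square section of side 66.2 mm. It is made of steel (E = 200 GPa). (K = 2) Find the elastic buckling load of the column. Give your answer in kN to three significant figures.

P_cr ≈ 17.8 kN

I = a⁴/12 = 66.2⁴/12 = 1.600×10^6 mm⁴
I = 1.600×10^6 mm⁴ = 1.600×10^-6 m⁴
Effective length L_e = K·L = 2 × 6.67 = 13.34 m
P_cr = π²EI / L_e² = π² × 200×10⁹ × 1.600×10^-6 / 13.34² = 1.775×10^4 N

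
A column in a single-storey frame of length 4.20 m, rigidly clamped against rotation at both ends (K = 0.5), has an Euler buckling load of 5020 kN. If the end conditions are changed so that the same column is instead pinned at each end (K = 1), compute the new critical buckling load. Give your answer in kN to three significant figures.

P_cr ∝ 1/K², so P_cr,new = P_cr,old × (K_old/K_new)² = 5020 × (0.5/1)²
= 5020 × 0.2500 = 1260 kN

P_cr ≈ 1260 kN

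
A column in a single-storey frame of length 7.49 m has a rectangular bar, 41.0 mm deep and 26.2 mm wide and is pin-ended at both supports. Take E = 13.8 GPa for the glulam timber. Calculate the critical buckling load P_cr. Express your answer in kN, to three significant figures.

Buckling occurs about the weak axis: I_min = h·b³/12 with b = 26.2 mm (the shorter side).
I_min = 41.0×26.2³/12 = 6.145×10^4 mm⁴
I = 6.145×10^4 mm⁴ = 6.145×10^-8 m⁴
Effective length L_e = K·L = 1 × 7.49 = 7.490 m
P_cr = π²EI / L_e² = π² × 13.8×10⁹ × 6.145×10^-8 / 7.490² = 149.2 N

P_cr ≈ 0.149 kN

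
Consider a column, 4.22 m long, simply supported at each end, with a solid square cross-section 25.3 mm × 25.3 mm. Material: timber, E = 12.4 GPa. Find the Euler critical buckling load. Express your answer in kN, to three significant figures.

P_cr ≈ 0.235 kN

I = a⁴/12 = 25.3⁴/12 = 3.414×10^4 mm⁴
I = 3.414×10^4 mm⁴ = 3.414×10^-8 m⁴
Effective length L_e = K·L = 1 × 4.22 = 4.220 m
P_cr = π²EI / L_e² = π² × 12.4×10⁹ × 3.414×10^-8 / 4.220² = 234.6 N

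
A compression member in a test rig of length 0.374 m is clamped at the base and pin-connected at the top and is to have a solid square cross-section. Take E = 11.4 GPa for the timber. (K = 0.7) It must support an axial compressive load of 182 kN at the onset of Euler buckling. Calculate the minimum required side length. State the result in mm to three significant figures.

L_e = K·L = 0.7 × 0.374 = 0.2618 m
Required I = P_cr·L_e²/(π²E) = 1.820×10^5 × 0.2618² / (π² × 1.14×10^10) = 1.109×10^-7 m⁴
I_req = 1.109×10^5 mm⁴
Solid square: I = a⁴/12  ⇒  a = (12I)^(1/4) = (12×1.109×10^5)^(1/4) = 34.0 mm

a ≈ 34.0 mm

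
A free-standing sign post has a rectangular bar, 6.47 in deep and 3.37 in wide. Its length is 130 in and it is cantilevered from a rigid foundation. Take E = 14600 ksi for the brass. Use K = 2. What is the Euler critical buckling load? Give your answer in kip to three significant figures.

Buckling occurs about the weak axis: I_min = h·b³/12 with b = 3.37 in (the shorter side).
I_min = 6.47×3.37³/12 = 20.64 in⁴
Effective length L_e = K·L = 2 × 130 = 260.0 in
P_cr = π²EI / L_e² = π² × 14600×10³ × 20.64 / 260.0² = 4.399×10^4 lb

P_cr ≈ 44.0 kip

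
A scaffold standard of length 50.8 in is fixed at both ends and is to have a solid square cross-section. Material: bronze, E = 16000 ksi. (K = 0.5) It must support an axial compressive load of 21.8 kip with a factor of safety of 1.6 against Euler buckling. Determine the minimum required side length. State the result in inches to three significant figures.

a ≈ 1.14 in

Required P_cr = n·P = 1.6 × 21.8 = 34.88 kip
L_e = K·L = 0.5 × 50.8 = 25.40 in
Required I = P_cr·L_e²/(π²E) = 3.488×10^4 × 25.40² / (π² × 1.60×10^7) = 0.1425 in⁴
Solid square: I = a⁴/12  ⇒  a = (12I)^(1/4) = (12×0.1425)^(1/4) = 1.14 in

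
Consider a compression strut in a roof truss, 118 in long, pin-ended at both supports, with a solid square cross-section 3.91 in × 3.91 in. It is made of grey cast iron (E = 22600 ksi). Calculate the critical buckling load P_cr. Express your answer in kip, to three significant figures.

I = a⁴/12 = 3.91⁴/12 = 19.48 in⁴
Effective length L_e = K·L = 1 × 118 = 118.0 in
P_cr = π²EI / L_e² = π² × 22600×10³ × 19.48 / 118.0² = 3.120×10^5 lb

P_cr ≈ 312 kip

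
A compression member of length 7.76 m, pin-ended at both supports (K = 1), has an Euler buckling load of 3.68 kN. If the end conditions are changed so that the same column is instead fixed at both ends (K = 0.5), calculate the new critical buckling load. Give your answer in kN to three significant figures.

P_cr ≈ 14.7 kN

P_cr ∝ 1/K², so P_cr,new = P_cr,old × (K_old/K_new)² = 3.68 × (1/0.5)²
= 3.68 × 4.000 = 14.7 kN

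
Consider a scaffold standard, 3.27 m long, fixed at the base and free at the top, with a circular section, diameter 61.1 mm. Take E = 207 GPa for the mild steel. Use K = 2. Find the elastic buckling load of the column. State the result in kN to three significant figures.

P_cr ≈ 32.7 kN

I = πd⁴/64 = π×61.1⁴/64 = 6.841×10^5 mm⁴
I = 6.841×10^5 mm⁴ = 6.841×10^-7 m⁴
Effective length L_e = K·L = 2 × 3.27 = 6.540 m
P_cr = π²EI / L_e² = π² × 207×10⁹ × 6.841×10^-7 / 6.540² = 3.268×10^4 N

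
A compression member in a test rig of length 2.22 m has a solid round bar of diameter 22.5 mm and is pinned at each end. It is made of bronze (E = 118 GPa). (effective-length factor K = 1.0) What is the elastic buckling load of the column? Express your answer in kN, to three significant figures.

P_cr ≈ 2.97 kN

I = πd⁴/64 = π×22.5⁴/64 = 1.258×10^4 mm⁴
I = 1.258×10^4 mm⁴ = 1.258×10^-8 m⁴
Effective length L_e = K·L = 1 × 2.22 = 2.220 m
P_cr = π²EI / L_e² = π² × 118×10⁹ × 1.258×10^-8 / 2.220² = 2.973×10^3 N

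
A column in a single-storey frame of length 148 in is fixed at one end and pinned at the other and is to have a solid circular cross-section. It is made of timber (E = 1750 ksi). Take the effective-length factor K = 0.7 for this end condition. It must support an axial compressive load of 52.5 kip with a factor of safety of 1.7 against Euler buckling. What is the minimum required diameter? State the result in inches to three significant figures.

Required P_cr = n·P = 1.7 × 52.5 = 89.25 kip
L_e = K·L = 0.7 × 148 = 103.6 in
Required I = P_cr·L_e²/(π²E) = 8.925×10^4 × 103.6² / (π² × 1.75×10^6) = 55.46 in⁴
Solid circle: I = πd⁴/64  ⇒  d = (64I/π)^(1/4) = (64×55.46/π)^(1/4) = 5.80 in

d ≈ 5.80 in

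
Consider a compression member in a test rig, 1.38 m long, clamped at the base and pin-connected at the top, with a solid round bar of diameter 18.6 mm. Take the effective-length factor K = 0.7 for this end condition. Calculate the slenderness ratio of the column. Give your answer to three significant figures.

λ ≈ 208

For a solid circle r = d/4 = 18.6/4 = 4.650 mm
L_e = K·L = 0.7 × 1.38 m = 0.9660 m = 966.00 mm
λ = L_e / r_min = 966.00 / 4.650 = 208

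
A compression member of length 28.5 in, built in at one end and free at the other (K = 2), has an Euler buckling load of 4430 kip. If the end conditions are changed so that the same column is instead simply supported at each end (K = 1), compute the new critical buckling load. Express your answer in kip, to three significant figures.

P_cr ∝ 1/K², so P_cr,new = P_cr,old × (K_old/K_new)² = 4430 × (2/1)²
= 4430 × 4.000 = 17700 kip

P_cr ≈ 17700 kip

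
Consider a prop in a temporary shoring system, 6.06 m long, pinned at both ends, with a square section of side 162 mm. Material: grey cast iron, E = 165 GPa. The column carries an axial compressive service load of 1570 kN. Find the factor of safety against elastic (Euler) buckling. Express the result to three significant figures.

I = a⁴/12 = 162⁴/12 = 5.740×10^7 mm⁴
I = 5.740×10^7 mm⁴ = 5.740×10^-5 m⁴
Effective length L_e = K·L = 1 × 6.06 = 6.060 m
P_cr = π²EI / L_e² = π² × 165×10⁹ × 5.740×10^-5 / 6.060² = 2.545×10^6 N
Factor of safety n = P_cr / P = 2545.2 / 1570 = 1.62

n ≈ 1.62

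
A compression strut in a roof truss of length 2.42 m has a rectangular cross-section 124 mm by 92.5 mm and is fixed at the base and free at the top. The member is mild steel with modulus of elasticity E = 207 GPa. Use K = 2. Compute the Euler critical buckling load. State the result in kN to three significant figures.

Buckling occurs about the weak axis: I_min = h·b³/12 with b = 92.5 mm (the shorter side).
I_min = 124×92.5³/12 = 8.178×10^6 mm⁴
I = 8.178×10^6 mm⁴ = 8.178×10^-6 m⁴
Effective length L_e = K·L = 2 × 2.42 = 4.840 m
P_cr = π²EI / L_e² = π² × 207×10⁹ × 8.178×10^-6 / 4.840² = 7.133×10^5 N

P_cr ≈ 713 kN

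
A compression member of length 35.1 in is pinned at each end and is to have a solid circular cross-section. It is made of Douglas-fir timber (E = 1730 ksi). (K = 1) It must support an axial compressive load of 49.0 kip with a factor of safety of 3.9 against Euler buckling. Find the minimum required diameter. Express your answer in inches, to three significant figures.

Required P_cr = n·P = 3.9 × 49.0 = 191.1 kip
L_e = K·L = 1 × 35.1 = 35.10 in
Required I = P_cr·L_e²/(π²E) = 1.911×10^5 × 35.10² / (π² × 1.73×10^6) = 13.79 in⁴
Solid circle: I = πd⁴/64  ⇒  d = (64I/π)^(1/4) = (64×13.79/π)^(1/4) = 4.09 in

d ≈ 4.09 in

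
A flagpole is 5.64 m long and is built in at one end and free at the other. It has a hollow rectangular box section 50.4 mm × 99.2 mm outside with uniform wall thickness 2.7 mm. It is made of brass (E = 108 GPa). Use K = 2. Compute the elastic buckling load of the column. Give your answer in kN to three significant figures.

P_cr ≈ 2.90 kN

Inner dimensions: h_i = 99.2 − 2×2.7 = 93.80 mm, b_i = 50.4 − 2×2.7 = 45.00 mm
Weak-axis I_min = (h_o·b_o³ − h_i·b_i³)/12 with b_o = 50.4, b_i = 45.00 mm (shorter outer/inner sides).
I_min = (99.2×50.4³ − 93.80×45.00³)/12 = 3.460×10^5 mm⁴
I = 3.460×10^5 mm⁴ = 3.460×10^-7 m⁴
Effective length L_e = K·L = 2 × 5.64 = 11.28 m
P_cr = π²EI / L_e² = π² × 108×10⁹ × 3.460×10^-7 / 11.28² = 2.899×10^3 N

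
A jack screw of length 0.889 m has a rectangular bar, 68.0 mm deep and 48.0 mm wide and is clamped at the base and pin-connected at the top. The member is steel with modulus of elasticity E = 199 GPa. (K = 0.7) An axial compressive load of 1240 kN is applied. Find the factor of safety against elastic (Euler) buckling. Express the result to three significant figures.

n ≈ 2.56

Buckling occurs about the weak axis: I_min = h·b³/12 with b = 48.0 mm (the shorter side).
I_min = 68.0×48.0³/12 = 6.267×10^5 mm⁴
I = 6.267×10^5 mm⁴ = 6.267×10^-7 m⁴
Effective length L_e = K·L = 0.7 × 0.889 = 0.6223 m
P_cr = π²EI / L_e² = π² × 199×10⁹ × 6.267×10^-7 / 0.6223² = 3.178×10^6 N
Factor of safety n = P_cr / P = 3178.4 / 1240 = 2.56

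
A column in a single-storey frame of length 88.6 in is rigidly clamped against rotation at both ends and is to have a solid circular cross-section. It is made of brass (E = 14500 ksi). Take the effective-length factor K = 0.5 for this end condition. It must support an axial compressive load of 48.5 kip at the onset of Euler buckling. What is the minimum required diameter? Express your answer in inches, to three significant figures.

L_e = K·L = 0.5 × 88.6 = 44.30 in
Required I = P_cr·L_e²/(π²E) = 4.850×10^4 × 44.30² / (π² × 1.45×10^7) = 0.6651 in⁴
Solid circle: I = πd⁴/64  ⇒  d = (64I/π)^(1/4) = (64×0.6651/π)^(1/4) = 1.92 in

d ≈ 1.92 in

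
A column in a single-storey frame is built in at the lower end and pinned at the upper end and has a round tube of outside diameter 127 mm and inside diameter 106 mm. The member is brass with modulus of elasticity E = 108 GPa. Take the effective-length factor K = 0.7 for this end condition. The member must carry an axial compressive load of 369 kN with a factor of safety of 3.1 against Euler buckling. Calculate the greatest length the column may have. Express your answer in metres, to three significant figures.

L_max ≈ 3.54 m

d_o = 127 mm, d_i = 106 mm
I = π(d_o⁴ − d_i⁴)/64 = π(127⁴ − 106.0⁴)/64 = 6.573×10^6 mm⁴
I = 6.573×10^-6 m⁴
Required critical load P_cr = n·P = 3.1 × 369 = 1144 kN = 1.144×10^6 N
From P_cr = π²EI/(K·L)²:  L = (1/K)·√(π²EI/P_cr) = (1/0.7)·√(π²×1.08×10^11×6.573×10^-6/1.144×10^6)
L = 3.54 m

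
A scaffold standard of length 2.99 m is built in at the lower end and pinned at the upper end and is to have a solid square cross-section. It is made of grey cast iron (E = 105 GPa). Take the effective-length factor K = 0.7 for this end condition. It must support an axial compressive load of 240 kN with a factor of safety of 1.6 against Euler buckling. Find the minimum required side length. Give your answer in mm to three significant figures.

a ≈ 66.4 mm

Required P_cr = n·P = 1.6 × 240 = 384.0 kN
L_e = K·L = 0.7 × 2.99 = 2.093 m
Required I = P_cr·L_e²/(π²E) = 3.840×10^5 × 2.093² / (π² × 1.05×10^11) = 1.623×10^-6 m⁴
I_req = 1.623×10^6 mm⁴
Solid square: I = a⁴/12  ⇒  a = (12I)^(1/4) = (12×1.623×10^6)^(1/4) = 66.4 mm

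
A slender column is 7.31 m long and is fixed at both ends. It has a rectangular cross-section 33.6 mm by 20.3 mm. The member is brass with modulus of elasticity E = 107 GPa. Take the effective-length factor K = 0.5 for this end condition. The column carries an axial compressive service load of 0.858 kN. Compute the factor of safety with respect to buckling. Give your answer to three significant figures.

Buckling occurs about the weak axis: I_min = h·b³/12 with b = 20.3 mm (the shorter side).
I_min = 33.6×20.3³/12 = 2.342×10^4 mm⁴
I = 2.342×10^4 mm⁴ = 2.342×10^-8 m⁴
Effective length L_e = K·L = 0.5 × 7.31 = 3.655 m
P_cr = π²EI / L_e² = π² × 107×10⁹ × 2.342×10^-8 / 3.655² = 1.852×10^3 N
Factor of safety n = P_cr / P = 1.8516 / 0.858 = 2.16

n ≈ 2.16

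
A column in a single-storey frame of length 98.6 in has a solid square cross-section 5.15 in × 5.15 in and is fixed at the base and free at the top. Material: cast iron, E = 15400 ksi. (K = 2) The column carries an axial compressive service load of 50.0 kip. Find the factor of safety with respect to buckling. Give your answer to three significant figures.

I = a⁴/12 = 5.15⁴/12 = 58.62 in⁴
Effective length L_e = K·L = 2 × 98.6 = 197.2 in
P_cr = π²EI / L_e² = π² × 15400×10³ × 58.62 / 197.2² = 2.291×10^5 lb
Factor of safety n = P_cr / P = 229.12 / 50.0 = 4.58

n ≈ 4.58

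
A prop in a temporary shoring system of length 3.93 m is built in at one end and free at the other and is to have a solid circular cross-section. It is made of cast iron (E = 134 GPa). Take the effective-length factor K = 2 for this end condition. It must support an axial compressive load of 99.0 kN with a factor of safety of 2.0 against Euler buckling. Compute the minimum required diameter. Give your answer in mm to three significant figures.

d ≈ 117 mm

Required P_cr = n·P = 2.0 × 99.0 = 198.0 kN
L_e = K·L = 2 × 3.93 = 7.860 m
Required I = P_cr·L_e²/(π²E) = 1.980×10^5 × 7.860² / (π² × 1.34×10^11) = 9.249×10^-6 m⁴
I_req = 9.249×10^6 mm⁴
Solid circle: I = πd⁴/64  ⇒  d = (64I/π)^(1/4) = (64×9.249×10^6/π)^(1/4) = 117 mm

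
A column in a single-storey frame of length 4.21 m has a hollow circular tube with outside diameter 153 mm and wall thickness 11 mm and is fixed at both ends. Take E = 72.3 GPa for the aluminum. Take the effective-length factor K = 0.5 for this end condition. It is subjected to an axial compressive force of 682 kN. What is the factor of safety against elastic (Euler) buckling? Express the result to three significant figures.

Inner diameter d_i = 153 − 2×11 = 131.0 mm
I = π(d_o⁴ − d_i⁴)/64 = π(153⁴ − 131.0⁴)/64 = 1.244×10^7 mm⁴
I = 1.244×10^7 mm⁴ = 1.244×10^-5 m⁴
Effective length L_e = K·L = 0.5 × 4.21 = 2.105 m
P_cr = π²EI / L_e² = π² × 72.3×10⁹ × 1.244×10^-5 / 2.105² = 2.004×10^6 N
Factor of safety n = P_cr / P = 2003.8 / 682 = 2.94

n ≈ 2.94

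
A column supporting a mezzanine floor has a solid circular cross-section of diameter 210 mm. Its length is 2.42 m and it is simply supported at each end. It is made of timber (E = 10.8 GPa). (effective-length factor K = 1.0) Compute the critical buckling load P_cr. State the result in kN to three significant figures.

P_cr ≈ 1740 kN

I = πd⁴/64 = π×210⁴/64 = 9.547×10^7 mm⁴
I = 9.547×10^7 mm⁴ = 9.547×10^-5 m⁴
Effective length L_e = K·L = 1 × 2.42 = 2.420 m
P_cr = π²EI / L_e² = π² × 10.8×10⁹ × 9.547×10^-5 / 2.420² = 1.738×10^6 N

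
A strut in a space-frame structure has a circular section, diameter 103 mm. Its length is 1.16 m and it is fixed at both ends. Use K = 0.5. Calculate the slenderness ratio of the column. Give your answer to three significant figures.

For a solid circle r = d/4 = 103/4 = 25.75 mm
L_e = K·L = 0.5 × 1.16 m = 0.5800 m = 580.00 mm
λ = L_e / r_min = 580.00 / 25.75 = 22.5

λ ≈ 22.5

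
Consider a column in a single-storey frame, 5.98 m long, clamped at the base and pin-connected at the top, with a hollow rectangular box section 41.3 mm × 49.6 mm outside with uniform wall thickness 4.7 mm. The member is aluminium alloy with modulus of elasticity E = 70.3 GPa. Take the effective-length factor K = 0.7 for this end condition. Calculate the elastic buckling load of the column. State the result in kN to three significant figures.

Inner dimensions: h_i = 49.6 − 2×4.7 = 40.20 mm, b_i = 41.3 − 2×4.7 = 31.90 mm
Weak-axis I_min = (h_o·b_o³ − h_i·b_i³)/12 with b_o = 41.3, b_i = 31.90 mm (shorter outer/inner sides).
I_min = (49.6×41.3³ − 40.20×31.90³)/12 = 1.824×10^5 mm⁴
I = 1.824×10^5 mm⁴ = 1.824×10^-7 m⁴
Effective length L_e = K·L = 0.7 × 5.98 = 4.186 m
P_cr = π²EI / L_e² = π² × 70.3×10⁹ × 1.824×10^-7 / 4.186² = 7.223×10^3 N

P_cr ≈ 7.22 kN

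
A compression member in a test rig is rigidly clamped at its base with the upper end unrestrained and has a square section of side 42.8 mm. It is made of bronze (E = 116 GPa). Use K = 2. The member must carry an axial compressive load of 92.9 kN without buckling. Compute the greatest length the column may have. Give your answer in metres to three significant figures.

I = a⁴/12 = 42.8⁴/12 = 2.796×10^5 mm⁴
I = 2.796×10^-7 m⁴
At the buckling limit P_cr = P = 9.290×10^4 N
From P_cr = π²EI/(K·L)²:  L = (1/K)·√(π²EI/P_cr) = (1/2)·√(π²×1.16×10^11×2.796×10^-7/9.290×10^4)
L = 0.928 m

L_max ≈ 0.928 m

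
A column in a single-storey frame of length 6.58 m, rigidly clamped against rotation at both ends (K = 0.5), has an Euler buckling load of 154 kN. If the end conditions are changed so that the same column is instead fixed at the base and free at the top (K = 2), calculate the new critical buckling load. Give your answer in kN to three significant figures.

P_cr ∝ 1/K², so P_cr,new = P_cr,old × (K_old/K_new)² = 154 × (0.5/2)²
= 154 × 0.06250 = 9.62 kN

P_cr ≈ 9.62 kN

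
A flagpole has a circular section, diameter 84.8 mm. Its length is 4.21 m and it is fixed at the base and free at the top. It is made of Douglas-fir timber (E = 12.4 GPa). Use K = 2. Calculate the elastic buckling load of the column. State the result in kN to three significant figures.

P_cr ≈ 4.38 kN

I = πd⁴/64 = π×84.8⁴/64 = 2.538×10^6 mm⁴
I = 2.538×10^6 mm⁴ = 2.538×10^-6 m⁴
Effective length L_e = K·L = 2 × 4.21 = 8.420 m
P_cr = π²EI / L_e² = π² × 12.4×10⁹ × 2.538×10^-6 / 8.420² = 4.382×10^3 N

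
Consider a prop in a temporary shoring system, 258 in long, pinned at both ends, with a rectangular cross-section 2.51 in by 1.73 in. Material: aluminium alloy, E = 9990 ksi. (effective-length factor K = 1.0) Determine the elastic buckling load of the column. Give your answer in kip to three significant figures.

Buckling occurs about the weak axis: I_min = h·b³/12 with b = 1.73 in (the shorter side).
I_min = 2.51×1.73³/12 = 1.083 in⁴
Effective length L_e = K·L = 1 × 258 = 258.0 in
P_cr = π²EI / L_e² = π² × 9990×10³ × 1.083 / 258.0² = 1.604×10^3 lb

P_cr ≈ 1.60 kip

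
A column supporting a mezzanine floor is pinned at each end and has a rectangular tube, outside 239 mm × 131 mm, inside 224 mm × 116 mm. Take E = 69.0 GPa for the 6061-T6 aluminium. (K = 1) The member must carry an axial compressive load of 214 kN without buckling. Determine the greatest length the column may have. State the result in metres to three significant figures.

L_max ≈ 7.05 m

Weak-axis I_min = (h_o·b_o³ − h_i·b_i³)/12 with b_o = 131, b_i = 116.0 mm (shorter outer/inner sides).
I_min = (239×131³ − 224.0×116.0³)/12 = 1.564×10^7 mm⁴
I = 1.564×10^-5 m⁴
At the buckling limit P_cr = P = 2.140×10^5 N
From P_cr = π²EI/(K·L)²:  L = (1/K)·√(π²EI/P_cr) = (1/1)·√(π²×6.90×10^10×1.564×10^-5/2.140×10^5)
L = 7.05 m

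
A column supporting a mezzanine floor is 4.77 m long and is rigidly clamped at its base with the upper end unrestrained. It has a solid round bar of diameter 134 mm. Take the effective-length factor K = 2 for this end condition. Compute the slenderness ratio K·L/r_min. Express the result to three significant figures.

λ ≈ 285

I = πd⁴/64 = π×134⁴/64 = 1.583×10^7 mm⁴
A = 1.410×10^4 mm²;  r_min = √(I/A) = √(1.583×10^7/1.410×10^4) = 33.50 mm
L_e = K·L = 2 × 4.77 m = 9.540 m = 9540.0 mm
λ = L_e / r_min = 9540.0 / 33.50 = 285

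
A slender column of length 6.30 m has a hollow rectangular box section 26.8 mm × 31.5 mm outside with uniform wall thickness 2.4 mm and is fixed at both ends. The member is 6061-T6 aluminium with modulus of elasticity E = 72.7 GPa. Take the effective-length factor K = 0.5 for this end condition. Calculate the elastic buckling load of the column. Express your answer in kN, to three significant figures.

P_cr ≈ 1.94 kN

Inner dimensions: h_i = 31.5 − 2×2.4 = 26.70 mm, b_i = 26.8 − 2×2.4 = 22.00 mm
Weak-axis I_min = (h_o·b_o³ − h_i·b_i³)/12 with b_o = 26.8, b_i = 22.00 mm (shorter outer/inner sides).
I_min = (31.5×26.8³ − 26.70×22.00³)/12 = 2.684×10^4 mm⁴
I = 2.684×10^4 mm⁴ = 2.684×10^-8 m⁴
Effective length L_e = K·L = 0.5 × 6.30 = 3.150 m
P_cr = π²EI / L_e² = π² × 72.7×10⁹ × 2.684×10^-8 / 3.150² = 1.941×10^3 N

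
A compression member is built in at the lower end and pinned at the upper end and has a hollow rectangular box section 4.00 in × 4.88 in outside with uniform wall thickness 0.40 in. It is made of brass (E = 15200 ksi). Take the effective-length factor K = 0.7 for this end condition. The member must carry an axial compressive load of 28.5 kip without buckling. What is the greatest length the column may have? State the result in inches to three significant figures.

Inner dimensions: h_i = 4.88 − 2×0.40 = 4.080 in, b_i = 4.00 − 2×0.40 = 3.200 in
Weak-axis I_min = (h_o·b_o³ − h_i·b_i³)/12 with b_o = 4.00, b_i = 3.200 in (shorter outer/inner sides).
I_min = (4.88×4.00³ − 4.080×3.200³)/12 = 14.89 in⁴
At the buckling limit P_cr = P = 2.850×10^4 lb
From P_cr = π²EI/(K·L)²:  L = (1/K)·√(π²EI/P_cr) = (1/0.7)·√(π²×1.52×10^7×14.89/2.850×10^4)
L = 400 in

L_max ≈ 400 in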